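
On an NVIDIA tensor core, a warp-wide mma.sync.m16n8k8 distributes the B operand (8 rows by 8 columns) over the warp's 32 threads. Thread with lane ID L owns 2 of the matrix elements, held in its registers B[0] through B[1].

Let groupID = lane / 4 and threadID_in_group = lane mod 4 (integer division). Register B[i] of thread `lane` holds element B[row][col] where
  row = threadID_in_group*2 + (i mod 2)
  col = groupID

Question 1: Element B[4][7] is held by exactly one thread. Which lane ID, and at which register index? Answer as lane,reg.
c=7⇒gr=7  r=4⇒th=2,odd=0
L=7*4+2=30  i=0=0

30,0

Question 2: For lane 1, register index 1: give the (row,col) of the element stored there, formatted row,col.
L=1->gid=1>>2=0, tid=1&3=1
[1]->row 1·2+1=3  col gid=0

3,0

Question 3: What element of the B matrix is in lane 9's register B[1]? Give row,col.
3,2

L=9→G=9>>2=2, T=9&3=1
[1]→row 1·2+1=3  col G=2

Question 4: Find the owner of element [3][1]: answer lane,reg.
5,1

c=1->g=1  r=3->t=1,b0=1
L=1*4+1=5  i=1=1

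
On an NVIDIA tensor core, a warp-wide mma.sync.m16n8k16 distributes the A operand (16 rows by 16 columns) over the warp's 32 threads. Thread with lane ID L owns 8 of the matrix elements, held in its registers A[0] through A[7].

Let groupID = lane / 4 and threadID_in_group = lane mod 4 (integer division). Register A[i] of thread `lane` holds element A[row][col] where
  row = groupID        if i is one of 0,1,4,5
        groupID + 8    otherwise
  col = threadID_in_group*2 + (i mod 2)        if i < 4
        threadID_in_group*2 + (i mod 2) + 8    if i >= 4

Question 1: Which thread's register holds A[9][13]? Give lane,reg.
r: 9->gid=1,r8=1  c: 13->c8=1,tid=2,i&1=1
L=1*4+2=6  i=1*4+1*2+1=7

6,7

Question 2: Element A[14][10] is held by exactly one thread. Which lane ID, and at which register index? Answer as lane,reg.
25,6

r=14⇒gr=6,Rb=1  c=10⇒Cb=1,th=1,odd=0
L=6*4+1=25  i=1*4+1*2+0=6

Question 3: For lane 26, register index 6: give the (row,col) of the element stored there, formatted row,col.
14,12

L=26->gid=26>>2=6, tid=26&3=2
[6]->row 6+8=14  col 2·2+0+8=12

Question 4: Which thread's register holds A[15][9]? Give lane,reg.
28,7

r=15->g=7,rb=1  c=9->cb=1,t=0,b0=1
L=7*4+0=28  i=1*4+1*2+1=7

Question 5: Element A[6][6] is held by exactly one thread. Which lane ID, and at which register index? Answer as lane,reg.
r=6⇒gr=6,Rb=0  c=6⇒Cb=0,th=3,odd=0
L=6*4+3=27  i=0*4+0*2+0=0

27,0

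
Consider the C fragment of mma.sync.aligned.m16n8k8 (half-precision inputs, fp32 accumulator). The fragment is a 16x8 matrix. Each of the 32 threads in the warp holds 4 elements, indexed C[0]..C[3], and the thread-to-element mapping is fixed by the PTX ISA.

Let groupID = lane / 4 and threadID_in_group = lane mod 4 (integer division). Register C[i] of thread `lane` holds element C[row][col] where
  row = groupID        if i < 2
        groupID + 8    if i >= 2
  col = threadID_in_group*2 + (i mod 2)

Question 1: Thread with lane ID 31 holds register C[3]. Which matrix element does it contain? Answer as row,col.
L=31→G=31>>2=7, T=31&3=3
[3]→row 7+8=15  col 3·2+1=7

15,7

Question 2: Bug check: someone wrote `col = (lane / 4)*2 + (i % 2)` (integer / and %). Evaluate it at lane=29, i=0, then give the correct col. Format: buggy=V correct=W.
`(lane / 4)*2 + (i % 2)`[29,0]⇒14
L=29⇒gr=29>>2=7, th=29&3=1
[0]⇒row 7+0=7  col 1·2+0=2
col: 14 vs 2

buggy=14 correct=2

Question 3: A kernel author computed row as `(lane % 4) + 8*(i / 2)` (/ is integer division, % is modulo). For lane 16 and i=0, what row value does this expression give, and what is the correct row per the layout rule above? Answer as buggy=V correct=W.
`(lane % 4) + 8*(i / 2)`[16,0]⇒0
lane 16⇒16/4=4, 16 mod 4=0
i=0  r:4+0⇒4  c:2·0+0⇒0
row: 0 vs 4

buggy=0 correct=4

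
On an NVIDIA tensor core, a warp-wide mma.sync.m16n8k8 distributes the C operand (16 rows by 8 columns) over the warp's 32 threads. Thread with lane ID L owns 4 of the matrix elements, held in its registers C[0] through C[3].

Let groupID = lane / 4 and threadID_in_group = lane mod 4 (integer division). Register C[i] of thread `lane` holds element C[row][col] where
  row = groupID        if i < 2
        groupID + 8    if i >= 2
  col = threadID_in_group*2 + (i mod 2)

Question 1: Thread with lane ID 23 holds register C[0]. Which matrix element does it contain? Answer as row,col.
23: gr=5,th=3
[0] (5+0,3*2+0) = (5,6)

5,6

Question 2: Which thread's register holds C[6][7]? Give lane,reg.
r=6→G=6,rhi=0  c=7→T=3,p=1
L=6*4+3=27  i=0*2+1=1

27,1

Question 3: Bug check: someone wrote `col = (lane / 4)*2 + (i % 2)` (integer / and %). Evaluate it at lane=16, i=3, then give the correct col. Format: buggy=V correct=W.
buggy=9 correct=1

`(lane / 4)*2 + (i % 2)`[16,3]->9
lane 16: g=4 (16/4), t=0 (16%4)
i=3: r=4+8=12, c=0*2+1=1
col: 9 vs 1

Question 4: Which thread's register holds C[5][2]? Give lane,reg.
r: 5->gid=5,r8=0  c: 2->tid=1,i&1=0
L=5*4+1=21  i=0*2+0=0

21,0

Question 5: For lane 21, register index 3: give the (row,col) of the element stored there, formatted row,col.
21: gr=5,th=1
[3] (5+8,1*2+1) = (13,3)

13,3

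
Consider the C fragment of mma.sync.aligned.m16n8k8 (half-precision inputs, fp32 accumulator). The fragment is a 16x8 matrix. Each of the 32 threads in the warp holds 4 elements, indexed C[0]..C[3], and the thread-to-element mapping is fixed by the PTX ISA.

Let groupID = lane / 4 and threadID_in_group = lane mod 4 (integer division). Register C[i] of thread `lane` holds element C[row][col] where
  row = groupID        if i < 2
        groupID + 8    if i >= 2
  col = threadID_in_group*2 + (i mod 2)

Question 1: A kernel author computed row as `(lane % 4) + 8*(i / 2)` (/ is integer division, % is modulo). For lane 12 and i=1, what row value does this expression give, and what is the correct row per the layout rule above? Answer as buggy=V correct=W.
buggy=0 correct=3

`(lane % 4) + 8*(i / 2)`[12,1]->0
lane 12: gid=3 (12/4), tid=0 (12%4)
i=1: r=3+0=3, c=0*2+1=1
row: 0 vs 3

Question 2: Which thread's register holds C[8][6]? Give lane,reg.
3,2

r:8=>grp=0,rB=1  c:6=>tig=3,lo=0
L=0*4+3=3  i=1*2+0=2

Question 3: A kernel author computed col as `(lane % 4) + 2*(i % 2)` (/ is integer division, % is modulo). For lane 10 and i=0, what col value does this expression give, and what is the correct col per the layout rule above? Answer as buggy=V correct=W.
buggy=2 correct=4

`(lane % 4) + 2*(i % 2)`[10,0]→2
lane 10→10/4=2, 10 mod 4=2
i=0  r:2+0→2  c:2·2+0→4
col: 2 vs 4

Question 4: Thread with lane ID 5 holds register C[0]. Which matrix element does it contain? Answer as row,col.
5: gid=1,tid=1
[0] (1+0,1*2+0) = (1,2)

1,2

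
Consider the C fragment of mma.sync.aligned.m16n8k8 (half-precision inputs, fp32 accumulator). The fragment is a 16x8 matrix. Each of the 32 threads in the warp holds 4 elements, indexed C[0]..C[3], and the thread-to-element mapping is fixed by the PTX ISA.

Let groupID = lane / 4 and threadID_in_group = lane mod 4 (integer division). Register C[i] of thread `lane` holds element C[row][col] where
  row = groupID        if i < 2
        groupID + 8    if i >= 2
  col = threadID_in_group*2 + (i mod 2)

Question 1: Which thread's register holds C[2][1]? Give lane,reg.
r=2->g=2,rb=0  c=1->t=0,b0=1
L=2*4+0=8  i=0*2+1=1

8,1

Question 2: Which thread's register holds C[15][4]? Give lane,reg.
r=15->g=7,rb=1  c=4->t=2,b0=0
L=7*4+2=30  i=1*2+0=2

30,2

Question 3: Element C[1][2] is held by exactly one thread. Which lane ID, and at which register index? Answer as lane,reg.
5,0

r: 1->gid=1,r8=0  c: 2->tid=1,i&1=0
L=1*4+1=5  i=0*2+0=0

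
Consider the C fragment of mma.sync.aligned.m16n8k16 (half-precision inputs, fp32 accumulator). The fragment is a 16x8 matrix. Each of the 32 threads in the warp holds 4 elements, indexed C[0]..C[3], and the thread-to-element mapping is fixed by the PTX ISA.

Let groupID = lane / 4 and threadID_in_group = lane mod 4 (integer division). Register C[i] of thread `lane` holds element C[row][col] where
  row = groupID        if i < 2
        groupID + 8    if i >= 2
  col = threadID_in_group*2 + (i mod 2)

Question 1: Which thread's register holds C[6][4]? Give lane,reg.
r=6->g=6,rb=0  c=4->t=2,b0=0
L=6*4+2=26  i=0*2+0=0

26,0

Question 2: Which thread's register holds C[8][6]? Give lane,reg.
3,2

r: 8->gid=0,r8=1  c: 6->tid=3,i&1=0
L=0*4+3=3  i=1*2+0=2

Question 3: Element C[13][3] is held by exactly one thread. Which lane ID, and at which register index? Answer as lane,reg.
21,3

r=13→G=5,rhi=1  c=3→T=1,p=1
L=5*4+1=21  i=1*2+1=3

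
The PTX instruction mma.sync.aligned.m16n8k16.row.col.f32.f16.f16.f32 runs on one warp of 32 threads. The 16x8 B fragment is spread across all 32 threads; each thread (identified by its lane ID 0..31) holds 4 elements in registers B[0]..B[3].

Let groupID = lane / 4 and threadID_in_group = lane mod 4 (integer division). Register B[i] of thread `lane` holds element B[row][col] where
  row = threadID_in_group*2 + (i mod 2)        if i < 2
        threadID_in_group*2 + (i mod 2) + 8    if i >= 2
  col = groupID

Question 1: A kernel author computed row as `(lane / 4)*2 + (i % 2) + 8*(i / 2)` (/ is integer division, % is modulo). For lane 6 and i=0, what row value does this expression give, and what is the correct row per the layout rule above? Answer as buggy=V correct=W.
buggy=2 correct=4

`(lane / 4)*2 + (i % 2) + 8*(i / 2)`[6,0]->2
6: gid=1,tid=2
[0] (2*2+0+0,1) = (4,1)
row: 2 vs 4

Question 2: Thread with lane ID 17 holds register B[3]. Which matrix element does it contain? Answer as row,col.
lane 17: gr=4 (17/4), th=1 (17%4)
i=3: r=1*2+1+8=11, c=gr=4

11,4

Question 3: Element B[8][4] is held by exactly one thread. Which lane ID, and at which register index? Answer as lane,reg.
16,2

c:4=>grp=4  r:8=>rB=1,tig=0,lo=0
L=4*4+0=16  i=1*2+0=2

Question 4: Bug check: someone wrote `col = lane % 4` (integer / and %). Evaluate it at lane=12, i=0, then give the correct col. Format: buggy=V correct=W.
buggy=0 correct=3

`lane % 4`[12,0]⇒0
L=12⇒gr=12>>2=3, th=12&3=0
[0]⇒row 0·2+0+0=0  col gr=3
col: 0 vs 3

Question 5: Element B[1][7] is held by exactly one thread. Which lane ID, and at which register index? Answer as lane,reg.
c=7⇒gr=7  r=1⇒Rb=0,th=0,odd=1
L=7*4+0=28  i=0*2+1=1

28,1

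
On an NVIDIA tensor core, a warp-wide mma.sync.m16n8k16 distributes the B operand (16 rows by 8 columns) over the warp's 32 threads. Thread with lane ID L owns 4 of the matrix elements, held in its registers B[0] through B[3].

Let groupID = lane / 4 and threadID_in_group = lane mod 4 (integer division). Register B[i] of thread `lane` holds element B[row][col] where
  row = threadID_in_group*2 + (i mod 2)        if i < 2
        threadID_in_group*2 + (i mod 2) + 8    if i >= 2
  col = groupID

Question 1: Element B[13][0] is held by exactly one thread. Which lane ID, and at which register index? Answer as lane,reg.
2,3

c:0=>grp=0  r:13=>rB=1,tig=2,lo=1
L=0*4+2=2  i=1*2+1=3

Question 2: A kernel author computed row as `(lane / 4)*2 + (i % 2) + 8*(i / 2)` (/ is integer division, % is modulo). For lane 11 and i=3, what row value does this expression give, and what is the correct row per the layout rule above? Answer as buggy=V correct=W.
buggy=13 correct=15

`(lane / 4)*2 + (i % 2) + 8*(i / 2)`[11,3]⇒13
11: gr=2,th=3
[3] (3*2+1+8,2) = (15,2)
row: 13 vs 15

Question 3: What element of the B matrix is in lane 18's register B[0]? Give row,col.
lane 18=>18/4=4, 18 mod 4=2
i=0  r:2·2+0+0=>4  c:4

4,4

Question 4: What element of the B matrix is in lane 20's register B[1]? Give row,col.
1,5

20: g=5,t=0
[1] (0*2+1+0,5) = (1,5)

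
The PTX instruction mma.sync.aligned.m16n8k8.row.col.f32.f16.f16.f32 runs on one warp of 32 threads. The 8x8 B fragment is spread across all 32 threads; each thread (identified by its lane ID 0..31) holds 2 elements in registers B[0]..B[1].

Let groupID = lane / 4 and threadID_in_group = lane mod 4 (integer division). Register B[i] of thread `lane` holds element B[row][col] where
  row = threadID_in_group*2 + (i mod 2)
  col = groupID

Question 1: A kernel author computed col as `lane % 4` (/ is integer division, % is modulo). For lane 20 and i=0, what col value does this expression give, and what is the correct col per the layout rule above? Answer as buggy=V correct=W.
buggy=0 correct=5

`lane % 4`[20,0]→0
lane 20: G=5 (20/4), T=0 (20%4)
i=0: r=0*2+0=0, c=G=5
col: 0 vs 5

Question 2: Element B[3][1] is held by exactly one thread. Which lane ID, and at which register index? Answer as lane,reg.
c: 1->gid=1  r: 3->tid=1,i&1=1
L=1*4+1=5  i=1=1

5,1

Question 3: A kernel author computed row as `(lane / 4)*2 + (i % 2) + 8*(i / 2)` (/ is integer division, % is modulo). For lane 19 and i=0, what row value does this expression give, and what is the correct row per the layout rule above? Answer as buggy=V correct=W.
buggy=8 correct=6

`(lane / 4)*2 + (i % 2) + 8*(i / 2)`[19,0]=>8
lane 19=>19/4=4, 19 mod 4=3
i=0  r:2·3+0=>6  c:4
row: 8 vs 6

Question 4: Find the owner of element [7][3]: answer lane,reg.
15,1

c=3→G=3  r=7→T=3,p=1
L=3*4+3=15  i=1=1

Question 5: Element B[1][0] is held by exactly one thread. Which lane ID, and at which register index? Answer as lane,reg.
c=0⇒gr=0  r=1⇒th=0,odd=1
L=0*4+0=0  i=1=1

0,1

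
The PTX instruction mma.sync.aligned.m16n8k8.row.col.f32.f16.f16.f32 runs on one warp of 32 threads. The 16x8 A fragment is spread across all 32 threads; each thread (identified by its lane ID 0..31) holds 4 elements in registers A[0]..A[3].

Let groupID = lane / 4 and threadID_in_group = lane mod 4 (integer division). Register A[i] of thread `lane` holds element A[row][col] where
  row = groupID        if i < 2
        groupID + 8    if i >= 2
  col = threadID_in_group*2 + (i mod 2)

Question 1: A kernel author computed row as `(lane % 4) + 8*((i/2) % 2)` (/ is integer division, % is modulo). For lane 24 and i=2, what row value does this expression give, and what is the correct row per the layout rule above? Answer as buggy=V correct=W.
`(lane % 4) + 8*((i/2) % 2)`[24,2]→8
L=24→G=24>>2=6, T=24&3=0
[2]→row 6+8=14  col 0·2+0=0
row: 8 vs 14

buggy=8 correct=14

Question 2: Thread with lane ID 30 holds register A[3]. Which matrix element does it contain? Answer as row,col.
15,5

L=30→G=30>>2=7, T=30&3=2
[3]→row 7+8=15  col 2·2+1=5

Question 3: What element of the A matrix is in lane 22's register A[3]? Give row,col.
13,5

lane 22: G=5 (22/4), T=2 (22%4)
i=3: r=5+8=13, c=2*2+1=5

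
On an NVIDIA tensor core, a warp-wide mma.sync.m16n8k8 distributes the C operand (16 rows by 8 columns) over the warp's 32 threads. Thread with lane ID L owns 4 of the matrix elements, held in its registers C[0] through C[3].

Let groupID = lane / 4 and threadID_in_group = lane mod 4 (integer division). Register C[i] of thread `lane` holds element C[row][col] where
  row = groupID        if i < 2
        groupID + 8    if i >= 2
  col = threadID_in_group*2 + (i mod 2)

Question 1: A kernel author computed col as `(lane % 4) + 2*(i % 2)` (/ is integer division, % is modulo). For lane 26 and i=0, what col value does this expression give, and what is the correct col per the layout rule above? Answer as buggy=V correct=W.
buggy=2 correct=4

`(lane % 4) + 2*(i % 2)`[26,0]->2
26: gid=6,tid=2
[0] (6+0,2*2+0) = (6,4)
col: 2 vs 4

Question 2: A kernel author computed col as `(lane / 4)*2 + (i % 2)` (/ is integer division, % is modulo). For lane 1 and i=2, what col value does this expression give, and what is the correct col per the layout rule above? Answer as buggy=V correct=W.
buggy=0 correct=2

`(lane / 4)*2 + (i % 2)`[1,2]⇒0
1: gr=0,th=1
[2] (0+8,1*2+0) = (8,2)
col: 0 vs 2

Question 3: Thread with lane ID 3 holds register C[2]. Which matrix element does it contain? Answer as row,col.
8,6

lane 3→3/4=0, 3 mod 4=3
i=2  r:0+8→8  c:2·3+0→6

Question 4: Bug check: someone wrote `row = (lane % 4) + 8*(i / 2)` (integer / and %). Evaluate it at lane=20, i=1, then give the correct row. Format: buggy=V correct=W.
buggy=0 correct=5

`(lane % 4) + 8*(i / 2)`[20,1]⇒0
lane 20: gr=5 (20/4), th=0 (20%4)
i=1: r=5+0=5, c=0*2+1=1
row: 0 vs 5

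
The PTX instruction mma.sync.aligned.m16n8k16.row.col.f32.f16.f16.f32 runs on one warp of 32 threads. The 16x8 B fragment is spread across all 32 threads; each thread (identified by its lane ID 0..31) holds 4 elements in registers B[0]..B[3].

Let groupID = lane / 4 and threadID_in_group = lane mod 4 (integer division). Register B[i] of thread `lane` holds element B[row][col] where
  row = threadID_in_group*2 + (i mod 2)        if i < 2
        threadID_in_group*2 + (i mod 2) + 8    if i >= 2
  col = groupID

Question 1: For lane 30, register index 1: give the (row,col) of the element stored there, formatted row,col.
L=30→G=30>>2=7, T=30&3=2
[1]→row 2·2+1+0=5  col G=7

5,7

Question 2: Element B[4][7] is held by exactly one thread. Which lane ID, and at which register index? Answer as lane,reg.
30,0

c=7→G=7  r=4→rhi=0,T=2,p=0
L=7*4+2=30  i=0*2+0=0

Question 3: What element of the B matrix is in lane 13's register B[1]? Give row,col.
3,3

lane 13→13/4=3, 13 mod 4=1
i=1  r:2·1+1+0→3  c:3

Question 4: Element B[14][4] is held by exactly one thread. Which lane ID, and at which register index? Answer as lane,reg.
19,2

c=4⇒gr=4  r=14⇒Rb=1,th=3,odd=0
L=4*4+3=19  i=1*2+0=2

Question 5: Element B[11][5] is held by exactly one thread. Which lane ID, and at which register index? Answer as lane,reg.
c=5→G=5  r=11→rhi=1,T=1,p=1
L=5*4+1=21  i=1*2+1=3

21,3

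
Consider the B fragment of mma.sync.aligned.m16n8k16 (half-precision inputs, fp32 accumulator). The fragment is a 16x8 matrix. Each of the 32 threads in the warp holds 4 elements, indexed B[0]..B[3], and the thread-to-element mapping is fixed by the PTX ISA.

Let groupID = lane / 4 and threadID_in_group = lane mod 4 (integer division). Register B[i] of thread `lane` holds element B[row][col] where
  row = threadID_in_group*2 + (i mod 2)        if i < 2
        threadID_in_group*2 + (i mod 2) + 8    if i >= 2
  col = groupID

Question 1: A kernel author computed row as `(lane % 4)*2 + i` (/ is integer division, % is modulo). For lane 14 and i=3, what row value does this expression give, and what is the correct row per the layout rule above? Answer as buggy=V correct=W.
buggy=7 correct=13

`(lane % 4)*2 + i`[14,3]->7
lane 14->14/4=3, 14 mod 4=2
i=3  r:2·2+1+8->13  c:3
row: 7 vs 13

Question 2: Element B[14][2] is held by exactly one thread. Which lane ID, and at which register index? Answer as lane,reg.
11,2

c=2→G=2  r=14→rhi=1,T=3,p=0
L=2*4+3=11  i=1*2+0=2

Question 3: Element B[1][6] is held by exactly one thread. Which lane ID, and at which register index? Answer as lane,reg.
24,1

c: 6->gid=6  r: 1->r8=0,tid=0,i&1=1
L=6*4+0=24  i=0*2+1=1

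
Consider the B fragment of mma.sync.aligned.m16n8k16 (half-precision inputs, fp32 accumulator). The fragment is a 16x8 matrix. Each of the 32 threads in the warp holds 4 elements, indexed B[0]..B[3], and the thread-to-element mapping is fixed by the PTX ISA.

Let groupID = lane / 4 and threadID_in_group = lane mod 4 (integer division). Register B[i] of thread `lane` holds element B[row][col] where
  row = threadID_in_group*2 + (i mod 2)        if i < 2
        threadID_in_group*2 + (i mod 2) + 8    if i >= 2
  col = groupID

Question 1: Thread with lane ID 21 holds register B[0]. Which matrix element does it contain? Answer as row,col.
lane 21->21/4=5, 21 mod 4=1
i=0  r:2·1+0+0->2  c:5

2,5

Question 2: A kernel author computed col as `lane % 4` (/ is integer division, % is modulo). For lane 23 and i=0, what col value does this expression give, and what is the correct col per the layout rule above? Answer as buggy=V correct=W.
`lane % 4`[23,0]=>3
23: grp=5,tig=3
[0] (3*2+0+0,5) = (6,5)
col: 3 vs 5

buggy=3 correct=5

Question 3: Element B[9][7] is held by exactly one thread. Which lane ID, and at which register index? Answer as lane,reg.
28,3

c: 7->gid=7  r: 9->r8=1,tid=0,i&1=1
L=7*4+0=28  i=1*2+1=3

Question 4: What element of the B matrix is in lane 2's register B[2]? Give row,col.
2: gid=0,tid=2
[2] (2*2+0+8,0) = (12,0)

12,0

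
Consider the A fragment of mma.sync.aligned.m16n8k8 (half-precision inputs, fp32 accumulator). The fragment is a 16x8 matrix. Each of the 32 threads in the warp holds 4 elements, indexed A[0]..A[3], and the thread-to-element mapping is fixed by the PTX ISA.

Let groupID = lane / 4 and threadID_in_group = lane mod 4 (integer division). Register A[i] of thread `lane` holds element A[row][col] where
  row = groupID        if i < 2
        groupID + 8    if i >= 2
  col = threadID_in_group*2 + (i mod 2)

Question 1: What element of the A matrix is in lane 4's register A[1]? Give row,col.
4: grp=1,tig=0
[1] (1+0,0*2+1) = (1,1)

1,1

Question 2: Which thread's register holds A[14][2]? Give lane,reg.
r: 14->gid=6,r8=1  c: 2->tid=1,i&1=0
L=6*4+1=25  i=1*2+0=2

25,2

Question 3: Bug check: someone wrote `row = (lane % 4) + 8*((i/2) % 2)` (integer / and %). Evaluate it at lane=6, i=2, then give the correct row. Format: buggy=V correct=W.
`(lane % 4) + 8*((i/2) % 2)`[6,2]=>10
lane 6=>6/4=1, 6 mod 4=2
i=2  r:1+8=>9  c:2·2+0=>4
row: 10 vs 9

buggy=10 correct=9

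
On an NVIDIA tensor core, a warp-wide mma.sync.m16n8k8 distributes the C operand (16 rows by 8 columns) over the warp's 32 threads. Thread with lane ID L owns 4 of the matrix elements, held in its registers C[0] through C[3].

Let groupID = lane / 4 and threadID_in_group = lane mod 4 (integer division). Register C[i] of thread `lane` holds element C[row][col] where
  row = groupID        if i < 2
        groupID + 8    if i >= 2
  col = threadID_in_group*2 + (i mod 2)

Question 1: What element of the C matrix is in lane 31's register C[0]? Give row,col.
7,6

lane 31: G=7 (31/4), T=3 (31%4)
i=0: r=7+0=7, c=3*2+0=6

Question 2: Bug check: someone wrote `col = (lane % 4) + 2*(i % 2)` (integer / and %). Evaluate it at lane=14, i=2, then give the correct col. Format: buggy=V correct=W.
buggy=2 correct=4

`(lane % 4) + 2*(i % 2)`[14,2]⇒2
lane 14: gr=3 (14/4), th=2 (14%4)
i=2: r=3+8=11, c=2*2+0=4
col: 2 vs 4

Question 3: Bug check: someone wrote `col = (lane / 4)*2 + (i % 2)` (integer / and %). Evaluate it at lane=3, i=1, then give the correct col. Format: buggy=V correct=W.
`(lane / 4)*2 + (i % 2)`[3,1]⇒1
lane 3⇒3/4=0, 3 mod 4=3
i=1  r:0+0⇒0  c:2·3+1⇒7
col: 1 vs 7

buggy=1 correct=7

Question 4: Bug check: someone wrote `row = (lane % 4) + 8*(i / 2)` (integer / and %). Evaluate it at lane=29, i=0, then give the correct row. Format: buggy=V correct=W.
buggy=1 correct=7

`(lane % 4) + 8*(i / 2)`[29,0]->1
L=29->g=29>>2=7, t=29&3=1
[0]->row 7+0=7  col 1·2+0=2
row: 1 vs 7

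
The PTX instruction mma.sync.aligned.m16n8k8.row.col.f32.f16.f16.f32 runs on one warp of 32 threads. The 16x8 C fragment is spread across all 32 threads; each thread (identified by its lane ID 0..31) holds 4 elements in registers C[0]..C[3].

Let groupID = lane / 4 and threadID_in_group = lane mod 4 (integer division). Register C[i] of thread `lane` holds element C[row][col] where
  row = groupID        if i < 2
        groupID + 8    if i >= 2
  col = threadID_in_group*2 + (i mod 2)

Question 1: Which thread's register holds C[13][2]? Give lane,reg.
21,2

r: 13->gid=5,r8=1  c: 2->tid=1,i&1=0
L=5*4+1=21  i=1*2+0=2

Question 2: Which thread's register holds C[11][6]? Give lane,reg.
r:11=>grp=3,rB=1  c:6=>tig=3,lo=0
L=3*4+3=15  i=1*2+0=2

15,2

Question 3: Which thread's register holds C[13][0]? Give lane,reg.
r:13=>grp=5,rB=1  c:0=>tig=0,lo=0
L=5*4+0=20  i=1*2+0=2

20,2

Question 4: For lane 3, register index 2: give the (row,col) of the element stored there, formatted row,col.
lane 3: gr=0 (3/4), th=3 (3%4)
i=2: r=0+8=8, c=3*2+0=6

8,6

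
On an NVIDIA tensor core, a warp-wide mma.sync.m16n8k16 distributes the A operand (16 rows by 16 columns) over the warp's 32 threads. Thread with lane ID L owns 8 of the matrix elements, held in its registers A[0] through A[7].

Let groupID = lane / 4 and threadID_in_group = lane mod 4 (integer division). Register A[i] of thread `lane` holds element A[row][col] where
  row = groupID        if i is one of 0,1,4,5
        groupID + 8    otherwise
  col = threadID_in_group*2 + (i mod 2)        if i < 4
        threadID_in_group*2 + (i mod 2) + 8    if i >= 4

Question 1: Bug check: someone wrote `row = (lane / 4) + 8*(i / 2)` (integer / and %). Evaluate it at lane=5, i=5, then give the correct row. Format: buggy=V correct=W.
buggy=17 correct=1

`(lane / 4) + 8*(i / 2)`[5,5]=>17
lane 5=>5/4=1, 5 mod 4=1
i=5  r:1+0=>1  c:2·1+1+8=>11
row: 17 vs 1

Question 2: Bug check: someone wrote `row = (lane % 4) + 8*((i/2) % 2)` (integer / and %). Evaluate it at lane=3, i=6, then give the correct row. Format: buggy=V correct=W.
`(lane % 4) + 8*((i/2) % 2)`[3,6]⇒11
lane 3: gr=0 (3/4), th=3 (3%4)
i=6: r=0+8=8, c=3*2+0+8=14
row: 11 vs 8

buggy=11 correct=8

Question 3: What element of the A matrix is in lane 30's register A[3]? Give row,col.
15,5

lane 30=>30/4=7, 30 mod 4=2
i=3  r:7+8=>15  c:2·2+1+0=>5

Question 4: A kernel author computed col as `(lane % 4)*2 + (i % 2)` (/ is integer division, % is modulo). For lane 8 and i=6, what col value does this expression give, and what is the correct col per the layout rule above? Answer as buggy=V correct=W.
buggy=0 correct=8

`(lane % 4)*2 + (i % 2)`[8,6]->0
lane 8->8/4=2, 8 mod 4=0
i=6  r:2+8->10  c:2·0+0+8->8
col: 0 vs 8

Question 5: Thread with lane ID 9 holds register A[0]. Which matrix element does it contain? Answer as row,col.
2,2

lane 9: gid=2 (9/4), tid=1 (9%4)
i=0: r=2+0=2, c=1*2+0+0=2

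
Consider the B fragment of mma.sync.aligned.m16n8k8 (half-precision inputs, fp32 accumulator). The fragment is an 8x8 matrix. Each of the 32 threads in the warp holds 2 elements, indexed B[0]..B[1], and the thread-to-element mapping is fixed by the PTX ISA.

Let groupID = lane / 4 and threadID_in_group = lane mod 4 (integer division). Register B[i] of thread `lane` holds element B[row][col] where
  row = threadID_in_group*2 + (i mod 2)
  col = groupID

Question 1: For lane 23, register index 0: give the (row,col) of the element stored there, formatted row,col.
6,5

23: gr=5,th=3
[0] (3*2+0,5) = (6,5)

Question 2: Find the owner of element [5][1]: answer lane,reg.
c:1=>grp=1  r:5=>tig=2,lo=1
L=1*4+2=6  i=1=1

6,1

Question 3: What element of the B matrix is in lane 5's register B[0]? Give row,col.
2,1

L=5→G=5>>2=1, T=5&3=1
[0]→row 1·2+0=2  col G=1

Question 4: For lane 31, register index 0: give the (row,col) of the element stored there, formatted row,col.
lane 31=>31/4=7, 31 mod 4=3
i=0  r:2·3+0=>6  c:7

6,7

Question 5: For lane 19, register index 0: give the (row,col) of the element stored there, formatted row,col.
6,4

lane 19⇒19/4=4, 19 mod 4=3
i=0  r:2·3+0⇒6  c:4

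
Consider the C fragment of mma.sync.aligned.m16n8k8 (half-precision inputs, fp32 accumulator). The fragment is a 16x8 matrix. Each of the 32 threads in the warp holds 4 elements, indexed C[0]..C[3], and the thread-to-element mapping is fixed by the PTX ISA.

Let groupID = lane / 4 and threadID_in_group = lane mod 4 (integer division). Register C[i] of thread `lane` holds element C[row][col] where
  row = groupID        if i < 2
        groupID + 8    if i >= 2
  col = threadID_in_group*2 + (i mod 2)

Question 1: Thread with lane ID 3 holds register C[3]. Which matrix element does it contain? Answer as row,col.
8,7

L=3→G=3>>2=0, T=3&3=3
[3]→row 0+8=8  col 3·2+1=7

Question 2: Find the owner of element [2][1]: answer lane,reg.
8,1

r:2=>grp=2,rB=0  c:1=>tig=0,lo=1
L=2*4+0=8  i=0*2+1=1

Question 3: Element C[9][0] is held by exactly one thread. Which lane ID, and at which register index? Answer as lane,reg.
4,2

r=9→G=1,rhi=1  c=0→T=0,p=0
L=1*4+0=4  i=1*2+0=2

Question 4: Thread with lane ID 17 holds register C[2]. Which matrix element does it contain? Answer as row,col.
12,2

lane 17: grp=4 (17/4), tig=1 (17%4)
i=2: r=4+8=12, c=1*2+0=2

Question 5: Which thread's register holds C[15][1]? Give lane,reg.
r=15→G=7,rhi=1  c=1→T=0,p=1
L=7*4+0=28  i=1*2+1=3

28,3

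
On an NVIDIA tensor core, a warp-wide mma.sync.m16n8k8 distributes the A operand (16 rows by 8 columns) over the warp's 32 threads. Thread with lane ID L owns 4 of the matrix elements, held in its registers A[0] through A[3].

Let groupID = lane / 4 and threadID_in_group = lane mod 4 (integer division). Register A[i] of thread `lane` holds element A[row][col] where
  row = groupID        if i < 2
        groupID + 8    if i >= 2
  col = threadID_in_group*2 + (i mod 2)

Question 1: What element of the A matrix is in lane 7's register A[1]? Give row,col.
lane 7: G=1 (7/4), T=3 (7%4)
i=1: r=1+0=1, c=3*2+1=7

1,7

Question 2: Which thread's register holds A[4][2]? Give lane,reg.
r=4->g=4,rb=0  c=2->t=1,b0=0
L=4*4+1=17  i=0*2+0=0

17,0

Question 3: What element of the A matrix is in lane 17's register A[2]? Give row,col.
L=17->g=17>>2=4, t=17&3=1
[2]->row 4+8=12  col 1·2+0=2

12,2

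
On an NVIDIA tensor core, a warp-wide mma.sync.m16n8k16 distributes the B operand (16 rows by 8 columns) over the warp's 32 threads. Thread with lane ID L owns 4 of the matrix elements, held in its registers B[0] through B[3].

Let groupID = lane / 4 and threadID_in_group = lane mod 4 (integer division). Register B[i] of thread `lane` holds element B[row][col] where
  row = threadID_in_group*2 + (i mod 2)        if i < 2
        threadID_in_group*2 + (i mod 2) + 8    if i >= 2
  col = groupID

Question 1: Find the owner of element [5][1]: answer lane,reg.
6,1

c=1→G=1  r=5→rhi=0,T=2,p=1
L=1*4+2=6  i=0*2+1=1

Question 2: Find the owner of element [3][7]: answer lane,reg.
29,1

c=7→G=7  r=3→rhi=0,T=1,p=1
L=7*4+1=29  i=0*2+1=1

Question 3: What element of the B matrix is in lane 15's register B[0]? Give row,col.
6,3

lane 15: gid=3 (15/4), tid=3 (15%4)
i=0: r=3*2+0+0=6, c=gid=3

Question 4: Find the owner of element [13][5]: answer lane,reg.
c=5→G=5  r=13→rhi=1,T=2,p=1
L=5*4+2=22  i=1*2+1=3

22,3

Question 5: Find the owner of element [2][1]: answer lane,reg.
5,0

c=1⇒gr=1  r=2⇒Rb=0,th=1,odd=0
L=1*4+1=5  i=0*2+0=0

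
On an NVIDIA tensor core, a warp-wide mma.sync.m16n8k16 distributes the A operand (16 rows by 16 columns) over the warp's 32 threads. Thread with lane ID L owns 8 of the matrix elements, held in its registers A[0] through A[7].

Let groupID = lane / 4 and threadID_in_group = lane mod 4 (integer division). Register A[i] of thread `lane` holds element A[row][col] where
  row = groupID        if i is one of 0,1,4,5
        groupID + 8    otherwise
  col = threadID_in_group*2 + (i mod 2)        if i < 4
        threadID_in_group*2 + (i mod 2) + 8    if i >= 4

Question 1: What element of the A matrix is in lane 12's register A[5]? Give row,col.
12: gr=3,th=0
[5] (3+0,0*2+1+8) = (3,9)

3,9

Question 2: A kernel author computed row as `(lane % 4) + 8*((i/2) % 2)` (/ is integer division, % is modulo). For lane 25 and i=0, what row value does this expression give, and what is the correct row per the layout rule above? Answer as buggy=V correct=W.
`(lane % 4) + 8*((i/2) % 2)`[25,0]->1
lane 25: gid=6 (25/4), tid=1 (25%4)
i=0: r=6+0=6, c=1*2+0+0=2
row: 1 vs 6

buggy=1 correct=6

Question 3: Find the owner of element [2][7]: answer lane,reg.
11,1

r=2⇒gr=2,Rb=0  c=7⇒Cb=0,th=3,odd=1
L=2*4+3=11  i=0*4+0*2+1=1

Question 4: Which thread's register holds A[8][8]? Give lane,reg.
r:8=>grp=0,rB=1  c:8=>cB=1,tig=0,lo=0
L=0*4+0=0  i=1*4+1*2+0=6

0,6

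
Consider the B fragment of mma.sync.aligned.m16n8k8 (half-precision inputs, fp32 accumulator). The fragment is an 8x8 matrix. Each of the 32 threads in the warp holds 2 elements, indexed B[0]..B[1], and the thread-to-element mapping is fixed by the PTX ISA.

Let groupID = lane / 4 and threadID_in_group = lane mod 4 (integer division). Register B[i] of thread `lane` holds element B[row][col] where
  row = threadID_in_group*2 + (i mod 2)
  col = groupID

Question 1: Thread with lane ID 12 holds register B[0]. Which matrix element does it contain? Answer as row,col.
0,3

lane 12: g=3 (12/4), t=0 (12%4)
i=0: r=0*2+0=0, c=g=3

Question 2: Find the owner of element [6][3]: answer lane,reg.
c: 3->gid=3  r: 6->tid=3,i&1=0
L=3*4+3=15  i=0=0

15,0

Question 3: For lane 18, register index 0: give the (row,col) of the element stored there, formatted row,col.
4,4

18: g=4,t=2
[0] (2*2+0,4) = (4,4)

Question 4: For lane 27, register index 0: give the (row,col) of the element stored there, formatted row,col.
6,6

L=27->g=27>>2=6, t=27&3=3
[0]->row 3·2+0=6  col g=6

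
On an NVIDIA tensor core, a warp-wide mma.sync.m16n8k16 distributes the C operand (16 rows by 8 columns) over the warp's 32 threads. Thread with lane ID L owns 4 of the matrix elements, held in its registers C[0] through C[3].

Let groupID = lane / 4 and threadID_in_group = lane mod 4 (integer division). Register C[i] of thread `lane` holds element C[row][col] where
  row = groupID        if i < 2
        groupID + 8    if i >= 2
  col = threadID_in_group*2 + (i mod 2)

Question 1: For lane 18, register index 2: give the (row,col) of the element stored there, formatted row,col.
12,4

lane 18⇒18/4=4, 18 mod 4=2
i=2  r:4+8⇒12  c:2·2+0⇒4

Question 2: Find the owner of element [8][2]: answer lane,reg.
1,2

r=8⇒gr=0,Rb=1  c=2⇒th=1,odd=0
L=0*4+1=1  i=1*2+0=2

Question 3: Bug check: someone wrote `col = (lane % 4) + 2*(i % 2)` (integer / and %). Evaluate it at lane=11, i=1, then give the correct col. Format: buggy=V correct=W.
`(lane % 4) + 2*(i % 2)`[11,1]=>5
lane 11: grp=2 (11/4), tig=3 (11%4)
i=1: r=2+0=2, c=3*2+1=7
col: 5 vs 7

buggy=5 correct=7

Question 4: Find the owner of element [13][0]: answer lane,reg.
r=13⇒gr=5,Rb=1  c=0⇒th=0,odd=0
L=5*4+0=20  i=1*2+0=2

20,2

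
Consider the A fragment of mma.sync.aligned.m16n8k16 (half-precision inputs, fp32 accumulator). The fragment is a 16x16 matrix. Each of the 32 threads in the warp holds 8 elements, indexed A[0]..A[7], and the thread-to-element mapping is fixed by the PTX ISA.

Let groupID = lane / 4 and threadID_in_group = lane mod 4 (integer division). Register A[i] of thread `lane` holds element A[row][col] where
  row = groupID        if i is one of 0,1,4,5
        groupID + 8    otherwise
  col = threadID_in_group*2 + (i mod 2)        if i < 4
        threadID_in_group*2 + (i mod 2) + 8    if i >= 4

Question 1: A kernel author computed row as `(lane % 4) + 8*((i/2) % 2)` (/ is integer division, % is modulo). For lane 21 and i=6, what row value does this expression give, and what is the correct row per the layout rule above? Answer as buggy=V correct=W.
buggy=9 correct=13

`(lane % 4) + 8*((i/2) % 2)`[21,6]->9
21: g=5,t=1
[6] (5+8,1*2+0+8) = (13,10)
row: 9 vs 13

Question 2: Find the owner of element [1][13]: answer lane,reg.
6,5

r:1=>grp=1,rB=0  c:13=>cB=1,tig=2,lo=1
L=1*4+2=6  i=1*4+0*2+1=5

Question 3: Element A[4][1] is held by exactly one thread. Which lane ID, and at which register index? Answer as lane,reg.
r=4->g=4,rb=0  c=1->cb=0,t=0,b0=1
L=4*4+0=16  i=0*4+0*2+1=1

16,1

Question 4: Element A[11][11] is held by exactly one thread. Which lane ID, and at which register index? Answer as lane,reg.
r=11->g=3,rb=1  c=11->cb=1,t=1,b0=1
L=3*4+1=13  i=1*4+1*2+1=7

13,7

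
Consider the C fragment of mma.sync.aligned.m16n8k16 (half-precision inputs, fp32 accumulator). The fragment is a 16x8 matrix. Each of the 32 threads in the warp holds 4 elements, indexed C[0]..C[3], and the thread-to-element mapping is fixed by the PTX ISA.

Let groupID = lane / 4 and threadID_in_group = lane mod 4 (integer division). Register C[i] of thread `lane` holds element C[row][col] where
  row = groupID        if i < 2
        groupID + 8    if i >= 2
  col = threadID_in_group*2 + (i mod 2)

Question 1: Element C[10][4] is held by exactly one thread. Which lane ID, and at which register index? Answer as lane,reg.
10,2

r=10→G=2,rhi=1  c=4→T=2,p=0
L=2*4+2=10  i=1*2+0=2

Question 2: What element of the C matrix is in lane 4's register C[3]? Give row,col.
9,1

4: G=1,T=0
[3] (1+8,0*2+1) = (9,1)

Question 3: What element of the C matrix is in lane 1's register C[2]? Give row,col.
lane 1: g=0 (1/4), t=1 (1%4)
i=2: r=0+8=8, c=1*2+0=2

8,2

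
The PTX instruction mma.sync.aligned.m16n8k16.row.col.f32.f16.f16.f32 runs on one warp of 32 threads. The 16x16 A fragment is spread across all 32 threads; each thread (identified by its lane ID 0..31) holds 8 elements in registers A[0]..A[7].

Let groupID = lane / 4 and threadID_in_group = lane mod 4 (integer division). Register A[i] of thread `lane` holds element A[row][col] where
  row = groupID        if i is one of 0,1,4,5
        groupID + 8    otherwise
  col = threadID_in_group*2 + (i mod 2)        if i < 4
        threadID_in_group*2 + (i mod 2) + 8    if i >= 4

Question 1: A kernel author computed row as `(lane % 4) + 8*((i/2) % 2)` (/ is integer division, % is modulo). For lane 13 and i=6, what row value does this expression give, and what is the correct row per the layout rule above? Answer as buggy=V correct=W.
buggy=9 correct=11

`(lane % 4) + 8*((i/2) % 2)`[13,6]⇒9
lane 13: gr=3 (13/4), th=1 (13%4)
i=6: r=3+8=11, c=1*2+0+8=10
row: 9 vs 11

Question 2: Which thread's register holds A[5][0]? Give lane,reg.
20,0

r=5→G=5,rhi=0  c=0→chi=0,T=0,p=0
L=5*4+0=20  i=0*4+0*2+0=0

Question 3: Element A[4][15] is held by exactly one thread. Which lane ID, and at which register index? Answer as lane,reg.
19,5

r=4→G=4,rhi=0  c=15→chi=1,T=3,p=1
L=4*4+3=19  i=1*4+0*2+1=5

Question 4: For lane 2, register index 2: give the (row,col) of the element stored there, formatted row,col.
8,4

lane 2=>2/4=0, 2 mod 4=2
i=2  r:0+8=>8  c:2·2+0+0=>4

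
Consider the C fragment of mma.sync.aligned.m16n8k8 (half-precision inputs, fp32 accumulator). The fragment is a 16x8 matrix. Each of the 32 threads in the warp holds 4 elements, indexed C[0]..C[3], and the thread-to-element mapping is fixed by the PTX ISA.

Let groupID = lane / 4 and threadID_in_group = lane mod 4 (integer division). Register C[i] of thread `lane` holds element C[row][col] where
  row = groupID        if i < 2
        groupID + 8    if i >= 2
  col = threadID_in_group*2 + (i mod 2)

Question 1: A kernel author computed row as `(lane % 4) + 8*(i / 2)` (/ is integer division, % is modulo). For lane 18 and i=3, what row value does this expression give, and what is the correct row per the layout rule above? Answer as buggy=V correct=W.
buggy=10 correct=12

`(lane % 4) + 8*(i / 2)`[18,3]=>10
lane 18: grp=4 (18/4), tig=2 (18%4)
i=3: r=4+8=12, c=2*2+1=5
row: 10 vs 12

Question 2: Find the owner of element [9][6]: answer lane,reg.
r=9⇒gr=1,Rb=1  c=6⇒th=3,odd=0
L=1*4+3=7  i=1*2+0=2

7,2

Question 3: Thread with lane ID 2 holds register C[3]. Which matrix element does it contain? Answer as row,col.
lane 2: gr=0 (2/4), th=2 (2%4)
i=3: r=0+8=8, c=2*2+1=5

8,5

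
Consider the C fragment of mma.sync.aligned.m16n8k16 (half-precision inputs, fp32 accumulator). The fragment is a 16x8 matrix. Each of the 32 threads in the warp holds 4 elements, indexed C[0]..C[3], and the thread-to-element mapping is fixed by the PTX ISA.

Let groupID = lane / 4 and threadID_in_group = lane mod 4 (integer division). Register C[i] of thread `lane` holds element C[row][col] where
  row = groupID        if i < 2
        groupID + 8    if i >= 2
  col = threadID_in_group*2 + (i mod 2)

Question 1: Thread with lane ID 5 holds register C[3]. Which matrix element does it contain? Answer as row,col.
9,3

L=5=>grp=5>>2=1, tig=5&3=1
[3]=>row 1+8=9  col 1·2+1=3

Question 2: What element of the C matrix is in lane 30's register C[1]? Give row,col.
7,5

30: gid=7,tid=2
[1] (7+0,2*2+1) = (7,5)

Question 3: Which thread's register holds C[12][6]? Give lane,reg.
19,2

r=12⇒gr=4,Rb=1  c=6⇒th=3,odd=0
L=4*4+3=19  i=1*2+0=2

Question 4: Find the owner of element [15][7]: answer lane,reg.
r:15=>grp=7,rB=1  c:7=>tig=3,lo=1
L=7*4+3=31  i=1*2+1=3

31,3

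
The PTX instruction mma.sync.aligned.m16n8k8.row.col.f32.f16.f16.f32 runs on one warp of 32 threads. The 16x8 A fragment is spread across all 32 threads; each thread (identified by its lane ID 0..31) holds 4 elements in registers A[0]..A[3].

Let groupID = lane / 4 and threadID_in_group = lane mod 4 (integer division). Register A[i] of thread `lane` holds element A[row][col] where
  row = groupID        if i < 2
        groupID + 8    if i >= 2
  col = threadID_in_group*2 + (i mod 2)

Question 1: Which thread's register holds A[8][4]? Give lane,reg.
r: 8->gid=0,r8=1  c: 4->tid=2,i&1=0
L=0*4+2=2  i=1*2+0=2

2,2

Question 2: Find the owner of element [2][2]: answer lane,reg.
9,0

r=2->g=2,rb=0  c=2->t=1,b0=0
L=2*4+1=9  i=0*2+0=0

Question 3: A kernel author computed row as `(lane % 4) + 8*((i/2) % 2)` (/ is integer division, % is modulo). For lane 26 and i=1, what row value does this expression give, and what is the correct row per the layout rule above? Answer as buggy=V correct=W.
buggy=2 correct=6

`(lane % 4) + 8*((i/2) % 2)`[26,1]=>2
26: grp=6,tig=2
[1] (6+0,2*2+1) = (6,5)
row: 2 vs 6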